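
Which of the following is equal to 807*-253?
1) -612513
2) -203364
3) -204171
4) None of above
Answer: 3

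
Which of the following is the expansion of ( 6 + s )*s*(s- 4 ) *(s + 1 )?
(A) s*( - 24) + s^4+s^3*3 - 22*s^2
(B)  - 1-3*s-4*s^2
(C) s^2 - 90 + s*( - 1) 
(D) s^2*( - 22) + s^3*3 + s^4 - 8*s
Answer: A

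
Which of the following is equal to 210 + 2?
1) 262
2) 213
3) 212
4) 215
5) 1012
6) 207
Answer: 3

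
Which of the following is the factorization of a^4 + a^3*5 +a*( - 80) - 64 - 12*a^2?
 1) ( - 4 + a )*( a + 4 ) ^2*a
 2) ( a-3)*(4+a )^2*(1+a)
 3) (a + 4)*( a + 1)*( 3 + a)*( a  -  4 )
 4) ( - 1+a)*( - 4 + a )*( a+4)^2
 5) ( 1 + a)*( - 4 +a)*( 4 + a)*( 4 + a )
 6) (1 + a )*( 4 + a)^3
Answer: 5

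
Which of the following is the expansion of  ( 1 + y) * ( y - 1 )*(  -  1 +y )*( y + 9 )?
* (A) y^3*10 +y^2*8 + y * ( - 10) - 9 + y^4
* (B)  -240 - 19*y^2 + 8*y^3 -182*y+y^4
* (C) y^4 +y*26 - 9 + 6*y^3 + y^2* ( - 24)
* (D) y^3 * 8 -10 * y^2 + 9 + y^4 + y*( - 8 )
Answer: D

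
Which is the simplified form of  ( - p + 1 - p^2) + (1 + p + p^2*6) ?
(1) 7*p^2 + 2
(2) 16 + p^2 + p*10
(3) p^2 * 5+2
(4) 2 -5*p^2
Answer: 3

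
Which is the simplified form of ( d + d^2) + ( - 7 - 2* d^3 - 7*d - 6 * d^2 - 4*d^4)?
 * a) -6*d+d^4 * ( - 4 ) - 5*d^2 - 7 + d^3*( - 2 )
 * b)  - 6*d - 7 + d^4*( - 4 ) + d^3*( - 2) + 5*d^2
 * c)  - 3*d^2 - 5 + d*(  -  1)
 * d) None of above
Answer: a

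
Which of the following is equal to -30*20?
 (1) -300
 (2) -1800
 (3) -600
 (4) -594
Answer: 3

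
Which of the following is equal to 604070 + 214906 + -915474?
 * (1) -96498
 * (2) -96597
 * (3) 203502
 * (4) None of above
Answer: 1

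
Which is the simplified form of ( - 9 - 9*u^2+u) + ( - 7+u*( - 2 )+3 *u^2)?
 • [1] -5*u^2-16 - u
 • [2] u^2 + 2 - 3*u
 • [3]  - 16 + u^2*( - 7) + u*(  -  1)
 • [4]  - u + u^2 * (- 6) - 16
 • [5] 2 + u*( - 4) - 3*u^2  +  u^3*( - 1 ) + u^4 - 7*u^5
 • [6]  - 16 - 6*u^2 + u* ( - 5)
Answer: 4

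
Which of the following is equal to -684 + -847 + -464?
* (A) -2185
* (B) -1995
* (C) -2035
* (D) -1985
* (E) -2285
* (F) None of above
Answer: B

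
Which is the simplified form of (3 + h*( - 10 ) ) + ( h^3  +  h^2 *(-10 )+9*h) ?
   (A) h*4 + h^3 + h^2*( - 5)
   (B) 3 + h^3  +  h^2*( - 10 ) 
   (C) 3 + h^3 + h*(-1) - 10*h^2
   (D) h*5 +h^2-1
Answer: C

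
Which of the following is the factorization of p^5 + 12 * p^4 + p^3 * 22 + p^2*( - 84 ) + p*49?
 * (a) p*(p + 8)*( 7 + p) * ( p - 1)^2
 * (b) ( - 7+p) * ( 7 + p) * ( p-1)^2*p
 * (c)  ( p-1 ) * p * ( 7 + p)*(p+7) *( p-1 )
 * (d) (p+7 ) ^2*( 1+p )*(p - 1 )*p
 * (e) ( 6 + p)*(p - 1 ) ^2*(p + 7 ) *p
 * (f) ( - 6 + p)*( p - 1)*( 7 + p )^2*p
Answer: c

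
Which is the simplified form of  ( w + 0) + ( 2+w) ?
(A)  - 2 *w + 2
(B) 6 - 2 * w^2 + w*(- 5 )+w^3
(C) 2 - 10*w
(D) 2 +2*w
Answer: D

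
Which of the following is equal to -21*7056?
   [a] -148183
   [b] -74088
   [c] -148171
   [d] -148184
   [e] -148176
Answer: e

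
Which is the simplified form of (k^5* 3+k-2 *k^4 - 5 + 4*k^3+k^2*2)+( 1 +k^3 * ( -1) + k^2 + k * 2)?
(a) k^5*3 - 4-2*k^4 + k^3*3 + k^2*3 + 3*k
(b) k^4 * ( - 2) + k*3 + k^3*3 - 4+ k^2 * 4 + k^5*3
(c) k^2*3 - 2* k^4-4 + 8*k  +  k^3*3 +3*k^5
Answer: a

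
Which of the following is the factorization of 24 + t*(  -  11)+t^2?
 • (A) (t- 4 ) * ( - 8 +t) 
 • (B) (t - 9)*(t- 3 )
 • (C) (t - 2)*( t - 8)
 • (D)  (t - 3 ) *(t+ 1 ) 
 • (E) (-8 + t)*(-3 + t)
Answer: E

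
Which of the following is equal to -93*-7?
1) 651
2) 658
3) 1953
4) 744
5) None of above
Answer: 1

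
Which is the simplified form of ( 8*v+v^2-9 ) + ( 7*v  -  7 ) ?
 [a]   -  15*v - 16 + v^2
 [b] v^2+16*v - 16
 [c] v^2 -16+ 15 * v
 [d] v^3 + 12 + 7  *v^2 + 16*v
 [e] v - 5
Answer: c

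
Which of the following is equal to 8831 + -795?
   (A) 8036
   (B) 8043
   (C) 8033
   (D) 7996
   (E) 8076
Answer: A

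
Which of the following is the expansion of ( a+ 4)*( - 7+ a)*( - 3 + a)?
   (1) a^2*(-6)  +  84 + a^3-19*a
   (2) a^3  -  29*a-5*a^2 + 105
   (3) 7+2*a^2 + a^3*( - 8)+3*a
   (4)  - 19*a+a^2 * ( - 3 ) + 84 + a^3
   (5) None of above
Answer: 1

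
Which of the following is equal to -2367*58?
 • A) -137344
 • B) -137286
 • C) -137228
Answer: B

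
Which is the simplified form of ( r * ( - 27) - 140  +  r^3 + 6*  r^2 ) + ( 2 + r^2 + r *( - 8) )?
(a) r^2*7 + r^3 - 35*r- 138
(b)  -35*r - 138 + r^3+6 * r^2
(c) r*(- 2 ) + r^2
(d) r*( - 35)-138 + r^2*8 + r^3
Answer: a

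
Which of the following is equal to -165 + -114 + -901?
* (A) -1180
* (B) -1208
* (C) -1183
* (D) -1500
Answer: A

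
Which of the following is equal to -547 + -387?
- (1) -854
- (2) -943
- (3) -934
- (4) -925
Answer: 3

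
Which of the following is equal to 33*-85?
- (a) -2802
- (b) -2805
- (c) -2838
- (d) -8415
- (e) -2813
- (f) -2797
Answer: b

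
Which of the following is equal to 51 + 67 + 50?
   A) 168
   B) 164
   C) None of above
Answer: A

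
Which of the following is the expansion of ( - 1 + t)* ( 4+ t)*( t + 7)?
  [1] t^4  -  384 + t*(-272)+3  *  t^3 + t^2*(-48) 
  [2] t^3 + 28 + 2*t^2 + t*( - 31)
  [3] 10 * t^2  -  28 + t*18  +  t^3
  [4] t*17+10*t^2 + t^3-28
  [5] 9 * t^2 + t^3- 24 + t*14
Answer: 4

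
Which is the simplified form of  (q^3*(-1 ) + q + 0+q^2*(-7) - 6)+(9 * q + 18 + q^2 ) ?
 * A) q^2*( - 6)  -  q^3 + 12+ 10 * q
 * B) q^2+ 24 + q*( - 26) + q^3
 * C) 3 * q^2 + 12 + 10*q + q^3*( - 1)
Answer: A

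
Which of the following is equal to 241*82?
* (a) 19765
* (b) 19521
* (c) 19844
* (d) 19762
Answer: d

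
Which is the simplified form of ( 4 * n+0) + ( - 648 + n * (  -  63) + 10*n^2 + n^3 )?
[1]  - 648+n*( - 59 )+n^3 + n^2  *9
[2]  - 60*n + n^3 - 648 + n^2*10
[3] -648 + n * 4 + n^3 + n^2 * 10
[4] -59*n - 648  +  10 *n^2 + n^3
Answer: 4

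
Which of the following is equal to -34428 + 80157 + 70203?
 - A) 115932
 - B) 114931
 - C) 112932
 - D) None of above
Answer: A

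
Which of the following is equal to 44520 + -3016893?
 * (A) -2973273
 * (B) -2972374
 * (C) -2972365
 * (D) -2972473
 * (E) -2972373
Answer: E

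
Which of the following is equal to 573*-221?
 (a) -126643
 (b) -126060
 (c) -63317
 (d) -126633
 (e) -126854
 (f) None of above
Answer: d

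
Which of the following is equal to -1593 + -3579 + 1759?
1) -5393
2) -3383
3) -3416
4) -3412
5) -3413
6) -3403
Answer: 5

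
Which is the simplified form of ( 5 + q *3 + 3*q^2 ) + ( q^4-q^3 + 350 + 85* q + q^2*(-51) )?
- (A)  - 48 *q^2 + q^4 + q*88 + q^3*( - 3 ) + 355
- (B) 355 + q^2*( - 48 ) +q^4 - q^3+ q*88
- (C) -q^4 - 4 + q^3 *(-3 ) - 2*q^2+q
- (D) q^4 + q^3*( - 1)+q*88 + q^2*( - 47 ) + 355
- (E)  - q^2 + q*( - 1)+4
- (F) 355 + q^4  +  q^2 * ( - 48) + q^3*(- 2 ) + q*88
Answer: B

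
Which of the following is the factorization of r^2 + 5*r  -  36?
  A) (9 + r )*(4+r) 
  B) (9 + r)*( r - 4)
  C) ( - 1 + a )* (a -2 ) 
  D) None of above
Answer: B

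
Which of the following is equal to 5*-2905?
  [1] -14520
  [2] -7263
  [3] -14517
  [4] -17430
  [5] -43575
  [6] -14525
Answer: 6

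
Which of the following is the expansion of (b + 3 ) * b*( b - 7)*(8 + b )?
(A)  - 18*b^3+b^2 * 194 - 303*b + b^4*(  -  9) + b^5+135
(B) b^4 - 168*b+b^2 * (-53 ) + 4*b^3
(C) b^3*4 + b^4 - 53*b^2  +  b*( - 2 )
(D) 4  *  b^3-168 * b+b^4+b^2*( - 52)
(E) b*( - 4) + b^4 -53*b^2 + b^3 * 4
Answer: B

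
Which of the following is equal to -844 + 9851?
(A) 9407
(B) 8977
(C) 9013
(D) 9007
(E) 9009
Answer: D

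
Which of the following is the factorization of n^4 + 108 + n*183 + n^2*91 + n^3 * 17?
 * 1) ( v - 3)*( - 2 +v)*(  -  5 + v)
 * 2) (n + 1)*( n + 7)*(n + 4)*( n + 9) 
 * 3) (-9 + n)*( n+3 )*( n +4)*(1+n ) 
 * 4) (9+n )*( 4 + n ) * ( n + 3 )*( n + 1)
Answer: 4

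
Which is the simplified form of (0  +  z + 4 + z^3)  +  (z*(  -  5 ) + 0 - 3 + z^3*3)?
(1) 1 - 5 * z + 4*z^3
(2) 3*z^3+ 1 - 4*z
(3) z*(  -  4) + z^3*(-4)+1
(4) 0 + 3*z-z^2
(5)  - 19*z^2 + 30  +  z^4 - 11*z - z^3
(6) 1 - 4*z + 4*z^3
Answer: 6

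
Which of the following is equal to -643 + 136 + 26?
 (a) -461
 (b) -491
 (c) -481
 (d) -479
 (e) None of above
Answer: c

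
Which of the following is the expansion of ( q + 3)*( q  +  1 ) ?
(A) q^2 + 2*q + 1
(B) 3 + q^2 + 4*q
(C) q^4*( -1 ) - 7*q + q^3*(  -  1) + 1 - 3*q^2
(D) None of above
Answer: B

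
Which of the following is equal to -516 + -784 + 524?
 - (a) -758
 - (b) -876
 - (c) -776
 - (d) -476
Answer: c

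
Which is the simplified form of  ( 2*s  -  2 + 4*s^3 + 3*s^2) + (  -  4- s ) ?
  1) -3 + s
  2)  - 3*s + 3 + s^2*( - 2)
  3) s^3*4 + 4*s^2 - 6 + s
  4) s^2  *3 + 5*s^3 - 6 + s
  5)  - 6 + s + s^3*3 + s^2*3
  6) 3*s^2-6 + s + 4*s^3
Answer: 6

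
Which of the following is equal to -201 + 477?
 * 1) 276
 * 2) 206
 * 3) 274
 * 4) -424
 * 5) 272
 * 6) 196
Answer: 1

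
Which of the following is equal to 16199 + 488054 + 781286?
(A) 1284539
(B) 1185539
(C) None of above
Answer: C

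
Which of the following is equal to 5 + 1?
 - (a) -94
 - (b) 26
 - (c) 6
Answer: c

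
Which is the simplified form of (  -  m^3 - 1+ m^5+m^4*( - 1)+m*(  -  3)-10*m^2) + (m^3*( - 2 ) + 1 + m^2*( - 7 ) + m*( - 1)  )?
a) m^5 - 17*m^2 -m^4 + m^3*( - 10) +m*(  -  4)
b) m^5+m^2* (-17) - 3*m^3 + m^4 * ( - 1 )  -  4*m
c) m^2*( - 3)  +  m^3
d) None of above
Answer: b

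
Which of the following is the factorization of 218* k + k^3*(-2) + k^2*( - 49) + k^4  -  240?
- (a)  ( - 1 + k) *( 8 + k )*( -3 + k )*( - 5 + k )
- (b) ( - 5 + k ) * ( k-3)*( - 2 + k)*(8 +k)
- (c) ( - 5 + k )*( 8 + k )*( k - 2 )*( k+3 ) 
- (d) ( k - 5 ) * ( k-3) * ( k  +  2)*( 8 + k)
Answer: b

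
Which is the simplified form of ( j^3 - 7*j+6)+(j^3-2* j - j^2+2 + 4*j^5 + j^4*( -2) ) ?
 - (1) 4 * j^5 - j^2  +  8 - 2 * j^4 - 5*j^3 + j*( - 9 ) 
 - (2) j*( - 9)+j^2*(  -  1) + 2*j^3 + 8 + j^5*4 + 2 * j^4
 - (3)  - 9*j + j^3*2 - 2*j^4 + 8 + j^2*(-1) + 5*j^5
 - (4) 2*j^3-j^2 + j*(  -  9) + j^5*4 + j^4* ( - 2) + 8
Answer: 4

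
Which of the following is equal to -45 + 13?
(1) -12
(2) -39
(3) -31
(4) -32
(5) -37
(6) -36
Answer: 4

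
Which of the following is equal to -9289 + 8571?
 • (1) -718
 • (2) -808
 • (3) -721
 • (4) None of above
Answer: 1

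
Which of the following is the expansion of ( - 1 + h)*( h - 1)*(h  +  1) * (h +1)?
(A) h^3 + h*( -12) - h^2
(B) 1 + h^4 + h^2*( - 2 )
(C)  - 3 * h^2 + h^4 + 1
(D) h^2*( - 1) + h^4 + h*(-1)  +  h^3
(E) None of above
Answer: B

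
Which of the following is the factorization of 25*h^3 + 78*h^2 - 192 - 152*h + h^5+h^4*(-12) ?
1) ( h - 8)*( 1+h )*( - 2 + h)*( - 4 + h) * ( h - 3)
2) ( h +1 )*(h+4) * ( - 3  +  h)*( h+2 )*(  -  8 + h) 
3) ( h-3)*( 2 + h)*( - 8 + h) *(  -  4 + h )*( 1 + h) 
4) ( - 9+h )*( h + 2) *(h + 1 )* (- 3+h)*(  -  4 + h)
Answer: 3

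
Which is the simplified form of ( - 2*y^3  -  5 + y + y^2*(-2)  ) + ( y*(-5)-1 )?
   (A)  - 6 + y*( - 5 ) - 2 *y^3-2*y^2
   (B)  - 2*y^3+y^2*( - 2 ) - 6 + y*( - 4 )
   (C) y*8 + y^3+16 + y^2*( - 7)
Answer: B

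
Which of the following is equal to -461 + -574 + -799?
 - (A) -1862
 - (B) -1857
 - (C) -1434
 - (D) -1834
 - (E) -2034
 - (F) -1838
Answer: D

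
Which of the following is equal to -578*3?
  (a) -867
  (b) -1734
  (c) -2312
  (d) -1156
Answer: b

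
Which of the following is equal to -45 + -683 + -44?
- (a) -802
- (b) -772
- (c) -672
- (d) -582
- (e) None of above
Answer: b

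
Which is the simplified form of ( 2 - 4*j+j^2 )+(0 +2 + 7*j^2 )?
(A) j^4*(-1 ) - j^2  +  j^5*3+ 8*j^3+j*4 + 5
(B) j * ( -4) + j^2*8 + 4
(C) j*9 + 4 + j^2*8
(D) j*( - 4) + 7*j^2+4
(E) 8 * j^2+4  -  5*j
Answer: B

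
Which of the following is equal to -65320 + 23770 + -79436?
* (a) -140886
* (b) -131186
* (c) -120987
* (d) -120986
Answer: d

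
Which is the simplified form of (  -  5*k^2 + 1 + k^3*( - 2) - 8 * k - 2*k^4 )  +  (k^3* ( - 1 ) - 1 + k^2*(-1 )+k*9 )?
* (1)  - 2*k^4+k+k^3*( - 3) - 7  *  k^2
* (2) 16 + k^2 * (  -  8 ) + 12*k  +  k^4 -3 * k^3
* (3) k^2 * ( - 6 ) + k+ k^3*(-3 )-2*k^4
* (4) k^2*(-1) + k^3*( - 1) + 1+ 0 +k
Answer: 3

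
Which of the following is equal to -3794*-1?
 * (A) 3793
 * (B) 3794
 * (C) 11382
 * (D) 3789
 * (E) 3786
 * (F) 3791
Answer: B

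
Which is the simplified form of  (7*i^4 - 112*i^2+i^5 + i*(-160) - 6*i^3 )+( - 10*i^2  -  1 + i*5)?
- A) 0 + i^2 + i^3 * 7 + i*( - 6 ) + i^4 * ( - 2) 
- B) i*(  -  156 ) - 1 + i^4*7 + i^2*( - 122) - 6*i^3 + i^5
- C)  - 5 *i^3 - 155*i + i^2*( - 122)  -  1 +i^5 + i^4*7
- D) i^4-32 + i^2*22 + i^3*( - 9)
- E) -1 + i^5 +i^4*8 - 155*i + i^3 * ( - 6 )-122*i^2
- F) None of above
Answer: F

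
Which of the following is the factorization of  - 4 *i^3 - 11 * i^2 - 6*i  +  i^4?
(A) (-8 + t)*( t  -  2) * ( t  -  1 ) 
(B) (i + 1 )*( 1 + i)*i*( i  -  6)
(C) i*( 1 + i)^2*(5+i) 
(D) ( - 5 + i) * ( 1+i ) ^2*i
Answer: B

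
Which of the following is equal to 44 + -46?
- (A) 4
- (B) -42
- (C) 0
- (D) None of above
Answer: D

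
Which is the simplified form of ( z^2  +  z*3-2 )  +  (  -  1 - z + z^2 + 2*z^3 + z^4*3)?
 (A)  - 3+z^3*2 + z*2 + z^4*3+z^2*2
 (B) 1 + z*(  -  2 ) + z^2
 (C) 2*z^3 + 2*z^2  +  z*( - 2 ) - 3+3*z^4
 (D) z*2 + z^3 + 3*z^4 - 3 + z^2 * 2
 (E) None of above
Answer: A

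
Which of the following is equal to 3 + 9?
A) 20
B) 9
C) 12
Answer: C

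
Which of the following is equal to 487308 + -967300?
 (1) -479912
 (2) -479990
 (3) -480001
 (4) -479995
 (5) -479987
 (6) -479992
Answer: 6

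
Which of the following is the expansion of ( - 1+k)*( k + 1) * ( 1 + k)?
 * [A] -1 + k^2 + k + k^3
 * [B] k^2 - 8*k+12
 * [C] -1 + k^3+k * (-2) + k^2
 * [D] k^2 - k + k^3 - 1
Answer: D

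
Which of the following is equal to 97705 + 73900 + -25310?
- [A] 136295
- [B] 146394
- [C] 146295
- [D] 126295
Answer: C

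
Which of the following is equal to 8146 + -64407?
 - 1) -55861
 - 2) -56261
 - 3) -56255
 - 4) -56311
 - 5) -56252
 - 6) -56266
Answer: 2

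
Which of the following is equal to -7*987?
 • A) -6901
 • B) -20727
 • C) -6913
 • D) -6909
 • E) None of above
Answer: D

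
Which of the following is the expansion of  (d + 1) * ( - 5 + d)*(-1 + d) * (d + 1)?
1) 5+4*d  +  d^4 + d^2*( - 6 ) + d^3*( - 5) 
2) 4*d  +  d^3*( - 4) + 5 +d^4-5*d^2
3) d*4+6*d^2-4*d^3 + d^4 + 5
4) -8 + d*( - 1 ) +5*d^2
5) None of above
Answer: 5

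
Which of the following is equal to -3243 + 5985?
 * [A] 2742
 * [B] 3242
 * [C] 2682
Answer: A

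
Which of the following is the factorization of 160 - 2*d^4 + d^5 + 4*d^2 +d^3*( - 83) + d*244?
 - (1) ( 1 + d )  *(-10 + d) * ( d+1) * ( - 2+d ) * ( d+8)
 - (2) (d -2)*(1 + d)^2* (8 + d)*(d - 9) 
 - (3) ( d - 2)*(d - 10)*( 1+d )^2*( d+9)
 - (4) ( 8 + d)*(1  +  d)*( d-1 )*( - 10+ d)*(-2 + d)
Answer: 1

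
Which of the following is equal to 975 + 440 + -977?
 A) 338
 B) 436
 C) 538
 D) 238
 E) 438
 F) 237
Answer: E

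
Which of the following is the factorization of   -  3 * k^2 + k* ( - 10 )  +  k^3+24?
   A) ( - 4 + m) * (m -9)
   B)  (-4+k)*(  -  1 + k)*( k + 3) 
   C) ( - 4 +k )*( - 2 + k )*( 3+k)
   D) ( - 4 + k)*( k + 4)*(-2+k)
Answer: C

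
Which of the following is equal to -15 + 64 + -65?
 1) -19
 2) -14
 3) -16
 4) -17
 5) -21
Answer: 3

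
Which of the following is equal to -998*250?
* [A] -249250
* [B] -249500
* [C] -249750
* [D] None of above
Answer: B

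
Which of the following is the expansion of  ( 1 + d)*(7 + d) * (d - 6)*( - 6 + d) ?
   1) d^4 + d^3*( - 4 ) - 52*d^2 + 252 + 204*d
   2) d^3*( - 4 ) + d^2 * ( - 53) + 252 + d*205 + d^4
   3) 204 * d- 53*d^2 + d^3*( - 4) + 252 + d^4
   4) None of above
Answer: 3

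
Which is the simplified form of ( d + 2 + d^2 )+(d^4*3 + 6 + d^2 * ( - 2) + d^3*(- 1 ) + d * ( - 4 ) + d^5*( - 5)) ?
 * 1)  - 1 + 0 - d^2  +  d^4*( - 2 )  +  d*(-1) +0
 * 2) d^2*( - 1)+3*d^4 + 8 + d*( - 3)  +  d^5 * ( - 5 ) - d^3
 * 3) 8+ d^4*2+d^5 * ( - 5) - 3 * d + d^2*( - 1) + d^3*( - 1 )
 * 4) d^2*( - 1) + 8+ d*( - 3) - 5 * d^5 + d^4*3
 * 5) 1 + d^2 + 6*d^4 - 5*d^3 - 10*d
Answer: 2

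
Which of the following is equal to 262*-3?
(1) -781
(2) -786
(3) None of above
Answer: 2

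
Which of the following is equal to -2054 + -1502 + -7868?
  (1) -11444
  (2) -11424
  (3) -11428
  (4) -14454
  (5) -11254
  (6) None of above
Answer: 2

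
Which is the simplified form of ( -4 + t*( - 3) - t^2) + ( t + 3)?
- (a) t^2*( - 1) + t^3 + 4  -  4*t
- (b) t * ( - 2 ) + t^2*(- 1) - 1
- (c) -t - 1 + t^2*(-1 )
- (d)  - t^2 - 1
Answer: b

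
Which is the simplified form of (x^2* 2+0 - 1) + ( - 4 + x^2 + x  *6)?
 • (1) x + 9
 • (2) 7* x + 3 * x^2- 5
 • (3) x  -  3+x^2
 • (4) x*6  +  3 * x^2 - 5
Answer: 4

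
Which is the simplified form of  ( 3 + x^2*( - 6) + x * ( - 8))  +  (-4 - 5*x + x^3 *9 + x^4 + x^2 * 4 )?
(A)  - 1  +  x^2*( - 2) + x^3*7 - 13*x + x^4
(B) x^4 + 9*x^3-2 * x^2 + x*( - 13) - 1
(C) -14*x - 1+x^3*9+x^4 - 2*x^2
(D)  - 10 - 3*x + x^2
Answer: B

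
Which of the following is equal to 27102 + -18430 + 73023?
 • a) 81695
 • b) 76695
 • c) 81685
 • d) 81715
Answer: a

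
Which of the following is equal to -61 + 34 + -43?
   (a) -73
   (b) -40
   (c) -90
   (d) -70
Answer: d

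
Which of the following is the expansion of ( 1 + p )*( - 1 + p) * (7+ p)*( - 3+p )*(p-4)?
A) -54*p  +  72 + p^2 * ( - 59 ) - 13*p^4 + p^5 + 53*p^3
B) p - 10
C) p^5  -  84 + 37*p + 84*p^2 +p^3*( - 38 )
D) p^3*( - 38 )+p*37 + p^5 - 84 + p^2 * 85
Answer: C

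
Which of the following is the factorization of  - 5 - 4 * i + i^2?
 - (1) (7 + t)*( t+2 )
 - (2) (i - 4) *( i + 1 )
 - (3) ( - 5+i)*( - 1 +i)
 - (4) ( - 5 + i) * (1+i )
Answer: 4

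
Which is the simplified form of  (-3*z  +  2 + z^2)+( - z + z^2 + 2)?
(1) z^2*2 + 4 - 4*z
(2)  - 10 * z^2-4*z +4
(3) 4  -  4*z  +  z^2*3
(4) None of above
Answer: 1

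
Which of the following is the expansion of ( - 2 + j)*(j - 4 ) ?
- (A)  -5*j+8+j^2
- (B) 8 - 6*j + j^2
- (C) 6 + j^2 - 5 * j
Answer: B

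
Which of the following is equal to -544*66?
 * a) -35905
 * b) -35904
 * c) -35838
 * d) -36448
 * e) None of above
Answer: b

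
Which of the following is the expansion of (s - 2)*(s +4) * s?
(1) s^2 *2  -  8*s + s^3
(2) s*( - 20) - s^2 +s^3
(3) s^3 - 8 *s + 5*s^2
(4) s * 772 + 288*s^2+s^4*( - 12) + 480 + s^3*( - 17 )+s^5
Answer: 1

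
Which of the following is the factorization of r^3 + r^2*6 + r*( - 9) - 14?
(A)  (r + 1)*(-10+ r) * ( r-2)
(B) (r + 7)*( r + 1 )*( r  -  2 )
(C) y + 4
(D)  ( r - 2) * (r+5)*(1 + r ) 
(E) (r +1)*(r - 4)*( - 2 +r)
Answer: B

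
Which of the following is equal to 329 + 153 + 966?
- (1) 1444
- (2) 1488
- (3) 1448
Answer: 3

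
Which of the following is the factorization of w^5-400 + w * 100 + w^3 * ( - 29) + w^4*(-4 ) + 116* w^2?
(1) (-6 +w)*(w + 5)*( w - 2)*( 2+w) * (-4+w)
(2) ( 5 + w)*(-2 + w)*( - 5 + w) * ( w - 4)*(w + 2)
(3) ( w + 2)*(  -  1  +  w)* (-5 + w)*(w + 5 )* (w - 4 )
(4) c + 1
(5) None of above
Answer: 2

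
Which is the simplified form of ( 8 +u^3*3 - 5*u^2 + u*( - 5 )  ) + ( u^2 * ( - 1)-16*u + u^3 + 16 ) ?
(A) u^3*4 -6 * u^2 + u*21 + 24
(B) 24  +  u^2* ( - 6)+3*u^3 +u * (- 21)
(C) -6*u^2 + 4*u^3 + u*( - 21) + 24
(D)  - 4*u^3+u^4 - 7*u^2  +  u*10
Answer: C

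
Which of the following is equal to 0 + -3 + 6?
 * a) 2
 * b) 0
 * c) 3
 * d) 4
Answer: c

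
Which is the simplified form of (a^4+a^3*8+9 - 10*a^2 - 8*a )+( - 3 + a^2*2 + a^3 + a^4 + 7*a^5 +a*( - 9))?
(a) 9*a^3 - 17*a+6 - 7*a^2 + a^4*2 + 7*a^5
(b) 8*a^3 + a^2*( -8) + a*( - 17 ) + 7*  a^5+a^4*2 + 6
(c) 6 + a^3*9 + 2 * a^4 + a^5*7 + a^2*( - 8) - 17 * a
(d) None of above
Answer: c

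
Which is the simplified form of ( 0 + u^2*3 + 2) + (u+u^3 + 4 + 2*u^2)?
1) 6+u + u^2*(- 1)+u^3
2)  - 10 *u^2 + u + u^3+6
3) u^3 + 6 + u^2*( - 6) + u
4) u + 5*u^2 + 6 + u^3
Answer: 4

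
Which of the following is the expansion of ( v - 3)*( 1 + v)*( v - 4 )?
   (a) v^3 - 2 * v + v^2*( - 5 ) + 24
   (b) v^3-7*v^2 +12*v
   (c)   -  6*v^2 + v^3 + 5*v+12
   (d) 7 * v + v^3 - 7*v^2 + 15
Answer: c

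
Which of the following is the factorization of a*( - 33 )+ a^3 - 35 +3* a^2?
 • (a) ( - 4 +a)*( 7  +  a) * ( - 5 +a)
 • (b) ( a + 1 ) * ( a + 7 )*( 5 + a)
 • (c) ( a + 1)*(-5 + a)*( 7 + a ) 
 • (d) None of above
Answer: c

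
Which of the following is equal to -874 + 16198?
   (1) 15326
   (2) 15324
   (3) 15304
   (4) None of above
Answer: 2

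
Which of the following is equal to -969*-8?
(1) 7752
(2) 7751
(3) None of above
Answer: 1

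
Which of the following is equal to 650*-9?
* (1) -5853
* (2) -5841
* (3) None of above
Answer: 3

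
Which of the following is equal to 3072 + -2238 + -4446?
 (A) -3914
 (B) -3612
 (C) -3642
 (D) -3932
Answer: B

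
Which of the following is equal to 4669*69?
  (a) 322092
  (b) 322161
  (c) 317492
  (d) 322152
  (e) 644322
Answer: b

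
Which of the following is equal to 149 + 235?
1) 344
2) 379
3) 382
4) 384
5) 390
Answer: 4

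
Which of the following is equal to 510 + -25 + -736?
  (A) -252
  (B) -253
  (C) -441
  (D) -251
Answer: D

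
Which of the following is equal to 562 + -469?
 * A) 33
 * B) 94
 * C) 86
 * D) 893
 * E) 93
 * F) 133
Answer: E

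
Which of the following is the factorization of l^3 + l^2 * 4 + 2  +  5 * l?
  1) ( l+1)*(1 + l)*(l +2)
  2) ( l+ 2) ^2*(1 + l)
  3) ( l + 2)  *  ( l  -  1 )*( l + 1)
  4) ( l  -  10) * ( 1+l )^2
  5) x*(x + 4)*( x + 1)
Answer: 1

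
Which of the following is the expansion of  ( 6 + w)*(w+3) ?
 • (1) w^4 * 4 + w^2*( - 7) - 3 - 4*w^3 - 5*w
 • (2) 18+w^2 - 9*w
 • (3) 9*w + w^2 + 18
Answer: 3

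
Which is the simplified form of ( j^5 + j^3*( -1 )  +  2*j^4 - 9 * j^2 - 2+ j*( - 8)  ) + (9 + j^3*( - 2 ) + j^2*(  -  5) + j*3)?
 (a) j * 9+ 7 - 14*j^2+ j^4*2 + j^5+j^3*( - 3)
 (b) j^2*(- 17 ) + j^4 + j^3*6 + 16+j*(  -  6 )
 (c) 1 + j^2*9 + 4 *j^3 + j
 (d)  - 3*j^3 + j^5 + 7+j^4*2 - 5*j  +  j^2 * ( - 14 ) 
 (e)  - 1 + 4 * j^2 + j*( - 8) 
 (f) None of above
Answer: d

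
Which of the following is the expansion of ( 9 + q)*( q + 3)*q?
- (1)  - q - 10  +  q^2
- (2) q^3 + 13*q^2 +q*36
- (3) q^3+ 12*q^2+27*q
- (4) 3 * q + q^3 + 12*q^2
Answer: 3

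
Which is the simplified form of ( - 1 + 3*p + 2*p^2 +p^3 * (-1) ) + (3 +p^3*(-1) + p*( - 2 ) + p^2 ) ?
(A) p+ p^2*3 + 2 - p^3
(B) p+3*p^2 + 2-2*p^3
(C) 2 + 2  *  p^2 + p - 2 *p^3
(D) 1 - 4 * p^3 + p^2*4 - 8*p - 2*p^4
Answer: B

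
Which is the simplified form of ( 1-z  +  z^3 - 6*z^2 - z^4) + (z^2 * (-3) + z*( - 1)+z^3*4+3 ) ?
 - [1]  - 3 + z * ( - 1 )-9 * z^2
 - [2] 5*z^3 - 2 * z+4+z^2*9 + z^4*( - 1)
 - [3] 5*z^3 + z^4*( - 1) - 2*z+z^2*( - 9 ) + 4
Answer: 3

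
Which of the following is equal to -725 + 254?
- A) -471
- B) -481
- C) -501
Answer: A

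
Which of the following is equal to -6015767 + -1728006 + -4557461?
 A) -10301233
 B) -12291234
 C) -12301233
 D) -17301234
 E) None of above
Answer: E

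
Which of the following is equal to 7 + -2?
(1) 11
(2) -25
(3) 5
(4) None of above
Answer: 3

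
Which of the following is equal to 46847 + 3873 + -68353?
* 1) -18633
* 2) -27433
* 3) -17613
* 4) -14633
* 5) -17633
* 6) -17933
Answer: 5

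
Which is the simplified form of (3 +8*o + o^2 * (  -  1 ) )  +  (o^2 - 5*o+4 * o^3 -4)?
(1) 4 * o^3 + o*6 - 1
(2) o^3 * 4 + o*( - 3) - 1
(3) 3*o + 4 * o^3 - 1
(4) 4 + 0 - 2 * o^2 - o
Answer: 3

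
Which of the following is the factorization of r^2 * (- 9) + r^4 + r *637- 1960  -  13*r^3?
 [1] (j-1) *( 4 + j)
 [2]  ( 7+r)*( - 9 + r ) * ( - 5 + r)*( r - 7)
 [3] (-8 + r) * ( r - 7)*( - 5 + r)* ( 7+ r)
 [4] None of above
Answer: 3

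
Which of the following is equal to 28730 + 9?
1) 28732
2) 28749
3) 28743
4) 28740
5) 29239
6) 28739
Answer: 6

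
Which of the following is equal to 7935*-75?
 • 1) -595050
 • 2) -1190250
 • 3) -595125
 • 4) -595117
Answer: 3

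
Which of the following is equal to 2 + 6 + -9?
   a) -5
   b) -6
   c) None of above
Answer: c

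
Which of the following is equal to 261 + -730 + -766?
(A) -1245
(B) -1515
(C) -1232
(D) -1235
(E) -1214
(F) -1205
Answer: D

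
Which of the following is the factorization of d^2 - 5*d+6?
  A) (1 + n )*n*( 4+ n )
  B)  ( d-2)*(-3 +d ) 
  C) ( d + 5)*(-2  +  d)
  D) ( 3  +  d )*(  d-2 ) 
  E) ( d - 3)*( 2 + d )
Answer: B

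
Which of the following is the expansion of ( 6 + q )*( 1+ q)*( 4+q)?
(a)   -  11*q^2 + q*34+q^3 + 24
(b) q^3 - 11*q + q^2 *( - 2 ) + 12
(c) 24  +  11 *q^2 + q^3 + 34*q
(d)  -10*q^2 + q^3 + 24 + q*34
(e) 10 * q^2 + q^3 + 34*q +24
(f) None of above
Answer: c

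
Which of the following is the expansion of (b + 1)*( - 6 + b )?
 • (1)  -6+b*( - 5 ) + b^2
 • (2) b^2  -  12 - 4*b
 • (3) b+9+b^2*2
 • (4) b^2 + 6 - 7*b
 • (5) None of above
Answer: 1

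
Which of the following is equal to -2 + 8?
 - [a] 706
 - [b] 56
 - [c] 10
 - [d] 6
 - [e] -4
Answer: d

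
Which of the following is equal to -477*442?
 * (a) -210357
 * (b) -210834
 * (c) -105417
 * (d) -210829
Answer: b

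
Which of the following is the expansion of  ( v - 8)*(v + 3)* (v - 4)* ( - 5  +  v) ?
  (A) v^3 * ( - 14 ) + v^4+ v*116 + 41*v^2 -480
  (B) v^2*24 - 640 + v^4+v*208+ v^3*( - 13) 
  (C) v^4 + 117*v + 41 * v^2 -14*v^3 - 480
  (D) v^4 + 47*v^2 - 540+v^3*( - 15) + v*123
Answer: A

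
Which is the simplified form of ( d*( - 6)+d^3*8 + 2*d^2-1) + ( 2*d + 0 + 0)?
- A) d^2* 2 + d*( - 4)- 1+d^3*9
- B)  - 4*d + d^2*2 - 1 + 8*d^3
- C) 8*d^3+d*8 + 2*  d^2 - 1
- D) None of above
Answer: B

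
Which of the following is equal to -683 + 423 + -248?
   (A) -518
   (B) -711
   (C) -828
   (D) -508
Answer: D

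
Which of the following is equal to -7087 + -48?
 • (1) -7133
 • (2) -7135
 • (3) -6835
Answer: 2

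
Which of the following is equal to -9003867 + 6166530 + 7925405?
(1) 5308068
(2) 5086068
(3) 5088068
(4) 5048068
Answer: 3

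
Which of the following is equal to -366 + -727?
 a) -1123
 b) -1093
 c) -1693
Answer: b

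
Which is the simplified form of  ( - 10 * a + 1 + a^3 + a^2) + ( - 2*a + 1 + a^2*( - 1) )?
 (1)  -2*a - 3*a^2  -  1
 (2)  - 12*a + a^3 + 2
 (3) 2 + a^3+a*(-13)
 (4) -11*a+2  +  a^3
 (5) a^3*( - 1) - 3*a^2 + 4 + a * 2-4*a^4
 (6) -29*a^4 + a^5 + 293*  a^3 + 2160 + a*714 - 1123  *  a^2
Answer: 2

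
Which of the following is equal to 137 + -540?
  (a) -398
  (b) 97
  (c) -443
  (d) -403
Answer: d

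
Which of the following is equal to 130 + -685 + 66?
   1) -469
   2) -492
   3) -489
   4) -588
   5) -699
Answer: 3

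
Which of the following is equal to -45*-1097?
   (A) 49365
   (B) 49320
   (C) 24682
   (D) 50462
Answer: A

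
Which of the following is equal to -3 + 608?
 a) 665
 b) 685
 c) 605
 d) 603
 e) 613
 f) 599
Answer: c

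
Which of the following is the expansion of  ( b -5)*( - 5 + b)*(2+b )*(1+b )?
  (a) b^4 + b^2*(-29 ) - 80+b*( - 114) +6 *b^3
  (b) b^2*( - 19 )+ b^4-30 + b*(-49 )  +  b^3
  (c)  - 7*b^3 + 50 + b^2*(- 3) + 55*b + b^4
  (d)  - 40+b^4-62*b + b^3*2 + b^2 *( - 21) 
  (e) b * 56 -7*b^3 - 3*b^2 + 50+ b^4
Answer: c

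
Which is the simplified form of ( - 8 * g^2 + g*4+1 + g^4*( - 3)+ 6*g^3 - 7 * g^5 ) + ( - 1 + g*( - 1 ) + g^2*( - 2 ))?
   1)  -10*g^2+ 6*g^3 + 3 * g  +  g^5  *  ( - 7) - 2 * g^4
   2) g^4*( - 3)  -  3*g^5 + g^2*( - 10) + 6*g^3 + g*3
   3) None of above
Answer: 3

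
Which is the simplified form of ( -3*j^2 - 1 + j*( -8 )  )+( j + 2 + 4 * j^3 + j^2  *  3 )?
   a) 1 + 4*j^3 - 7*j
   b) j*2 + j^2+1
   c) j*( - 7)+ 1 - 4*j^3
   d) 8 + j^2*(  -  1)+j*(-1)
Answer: a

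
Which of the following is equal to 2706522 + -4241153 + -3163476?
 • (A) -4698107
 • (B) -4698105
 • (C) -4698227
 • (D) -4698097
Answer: A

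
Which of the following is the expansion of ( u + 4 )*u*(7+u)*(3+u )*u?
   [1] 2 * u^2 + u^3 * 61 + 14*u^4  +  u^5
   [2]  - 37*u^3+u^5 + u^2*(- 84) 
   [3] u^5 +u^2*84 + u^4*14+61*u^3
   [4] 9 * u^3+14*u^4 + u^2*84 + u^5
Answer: 3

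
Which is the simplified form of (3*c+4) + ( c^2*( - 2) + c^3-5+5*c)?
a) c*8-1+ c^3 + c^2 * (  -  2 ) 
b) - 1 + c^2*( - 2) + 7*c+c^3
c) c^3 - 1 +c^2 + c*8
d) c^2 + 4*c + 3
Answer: a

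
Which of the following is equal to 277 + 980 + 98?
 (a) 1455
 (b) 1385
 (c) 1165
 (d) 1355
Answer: d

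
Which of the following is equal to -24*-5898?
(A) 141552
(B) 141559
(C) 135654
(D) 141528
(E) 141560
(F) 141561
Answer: A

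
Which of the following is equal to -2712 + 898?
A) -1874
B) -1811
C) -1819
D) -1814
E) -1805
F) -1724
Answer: D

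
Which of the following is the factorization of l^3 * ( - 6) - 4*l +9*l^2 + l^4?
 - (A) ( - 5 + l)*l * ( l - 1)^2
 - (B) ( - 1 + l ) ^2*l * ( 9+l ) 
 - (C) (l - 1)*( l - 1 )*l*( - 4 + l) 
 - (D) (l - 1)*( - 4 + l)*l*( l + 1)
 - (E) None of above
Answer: C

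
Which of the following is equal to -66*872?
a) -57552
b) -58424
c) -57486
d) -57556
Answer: a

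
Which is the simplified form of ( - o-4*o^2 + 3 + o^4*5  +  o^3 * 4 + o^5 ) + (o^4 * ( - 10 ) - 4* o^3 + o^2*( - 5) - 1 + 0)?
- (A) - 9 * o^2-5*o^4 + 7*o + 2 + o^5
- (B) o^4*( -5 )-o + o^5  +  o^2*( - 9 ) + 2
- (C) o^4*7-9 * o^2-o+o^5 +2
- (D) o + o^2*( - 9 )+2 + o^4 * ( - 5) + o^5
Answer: B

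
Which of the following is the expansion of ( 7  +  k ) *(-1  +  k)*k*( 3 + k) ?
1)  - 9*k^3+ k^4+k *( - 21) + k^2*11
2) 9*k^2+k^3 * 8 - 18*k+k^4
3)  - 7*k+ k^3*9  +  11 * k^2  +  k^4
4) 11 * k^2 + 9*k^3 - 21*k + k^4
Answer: 4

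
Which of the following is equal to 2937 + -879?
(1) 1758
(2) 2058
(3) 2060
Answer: 2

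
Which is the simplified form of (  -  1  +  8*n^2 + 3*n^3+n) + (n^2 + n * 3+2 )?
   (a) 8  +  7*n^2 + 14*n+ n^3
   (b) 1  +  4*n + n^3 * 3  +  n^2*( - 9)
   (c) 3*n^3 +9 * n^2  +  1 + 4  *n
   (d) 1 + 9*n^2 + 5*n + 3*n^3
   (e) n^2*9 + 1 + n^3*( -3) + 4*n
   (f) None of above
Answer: c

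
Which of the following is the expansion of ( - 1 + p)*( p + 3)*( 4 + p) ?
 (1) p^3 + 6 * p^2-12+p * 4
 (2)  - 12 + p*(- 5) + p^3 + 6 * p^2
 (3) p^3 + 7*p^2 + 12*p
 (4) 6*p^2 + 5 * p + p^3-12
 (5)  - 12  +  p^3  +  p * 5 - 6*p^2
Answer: 4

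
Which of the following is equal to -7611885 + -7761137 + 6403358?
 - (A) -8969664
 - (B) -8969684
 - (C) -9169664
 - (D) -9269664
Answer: A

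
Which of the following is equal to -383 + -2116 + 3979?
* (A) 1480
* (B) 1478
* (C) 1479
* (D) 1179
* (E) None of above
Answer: A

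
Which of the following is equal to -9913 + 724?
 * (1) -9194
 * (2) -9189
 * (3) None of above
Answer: 2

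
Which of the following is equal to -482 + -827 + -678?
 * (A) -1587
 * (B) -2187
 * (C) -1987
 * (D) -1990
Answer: C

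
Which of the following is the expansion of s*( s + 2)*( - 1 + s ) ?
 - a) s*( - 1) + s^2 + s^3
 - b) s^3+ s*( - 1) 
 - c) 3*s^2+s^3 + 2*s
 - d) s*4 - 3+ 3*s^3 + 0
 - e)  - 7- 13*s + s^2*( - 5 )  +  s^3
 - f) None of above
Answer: f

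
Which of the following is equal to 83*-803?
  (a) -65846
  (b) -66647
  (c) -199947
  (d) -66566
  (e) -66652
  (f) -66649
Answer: f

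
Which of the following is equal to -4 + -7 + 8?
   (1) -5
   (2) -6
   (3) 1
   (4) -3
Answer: 4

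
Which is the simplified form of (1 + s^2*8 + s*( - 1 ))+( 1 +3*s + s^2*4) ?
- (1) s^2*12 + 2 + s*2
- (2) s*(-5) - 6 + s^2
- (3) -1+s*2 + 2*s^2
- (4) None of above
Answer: 1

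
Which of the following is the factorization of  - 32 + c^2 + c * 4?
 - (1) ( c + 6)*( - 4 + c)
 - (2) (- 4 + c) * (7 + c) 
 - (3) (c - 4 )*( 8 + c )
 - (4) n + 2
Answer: 3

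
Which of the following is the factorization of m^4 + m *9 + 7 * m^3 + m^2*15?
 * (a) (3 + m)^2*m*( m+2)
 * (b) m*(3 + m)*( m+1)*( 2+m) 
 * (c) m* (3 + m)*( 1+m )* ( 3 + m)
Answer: c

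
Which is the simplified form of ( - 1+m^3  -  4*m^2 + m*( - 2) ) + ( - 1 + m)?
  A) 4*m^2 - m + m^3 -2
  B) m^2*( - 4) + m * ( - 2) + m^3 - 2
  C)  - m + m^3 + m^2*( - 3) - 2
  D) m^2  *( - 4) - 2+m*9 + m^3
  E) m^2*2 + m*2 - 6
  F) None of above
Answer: F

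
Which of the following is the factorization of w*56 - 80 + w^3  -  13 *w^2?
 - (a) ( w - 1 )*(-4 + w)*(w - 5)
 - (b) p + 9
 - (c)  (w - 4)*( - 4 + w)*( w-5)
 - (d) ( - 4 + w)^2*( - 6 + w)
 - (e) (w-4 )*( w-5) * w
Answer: c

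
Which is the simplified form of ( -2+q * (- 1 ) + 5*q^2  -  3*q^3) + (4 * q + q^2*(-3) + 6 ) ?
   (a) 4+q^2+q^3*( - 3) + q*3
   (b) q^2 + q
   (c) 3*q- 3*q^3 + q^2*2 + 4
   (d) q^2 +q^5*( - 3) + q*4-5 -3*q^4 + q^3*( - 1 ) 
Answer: c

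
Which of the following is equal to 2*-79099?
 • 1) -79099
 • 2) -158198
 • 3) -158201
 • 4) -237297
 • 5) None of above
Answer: 2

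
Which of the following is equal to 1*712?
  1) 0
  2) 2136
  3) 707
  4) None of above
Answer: 4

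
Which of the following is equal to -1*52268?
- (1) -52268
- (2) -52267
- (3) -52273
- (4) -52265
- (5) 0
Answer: 1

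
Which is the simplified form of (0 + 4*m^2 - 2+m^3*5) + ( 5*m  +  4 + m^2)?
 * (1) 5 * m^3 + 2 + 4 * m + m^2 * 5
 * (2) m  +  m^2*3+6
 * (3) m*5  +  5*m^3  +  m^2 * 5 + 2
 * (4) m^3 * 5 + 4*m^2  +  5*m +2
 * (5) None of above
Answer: 3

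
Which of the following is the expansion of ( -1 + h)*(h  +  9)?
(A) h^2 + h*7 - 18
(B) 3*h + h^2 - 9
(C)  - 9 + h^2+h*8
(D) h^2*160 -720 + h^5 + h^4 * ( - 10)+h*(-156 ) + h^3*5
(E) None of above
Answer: C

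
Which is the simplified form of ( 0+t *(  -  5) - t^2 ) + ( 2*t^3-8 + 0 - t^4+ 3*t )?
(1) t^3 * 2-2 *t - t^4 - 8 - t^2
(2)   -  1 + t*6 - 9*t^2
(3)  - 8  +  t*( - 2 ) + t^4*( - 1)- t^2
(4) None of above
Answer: 1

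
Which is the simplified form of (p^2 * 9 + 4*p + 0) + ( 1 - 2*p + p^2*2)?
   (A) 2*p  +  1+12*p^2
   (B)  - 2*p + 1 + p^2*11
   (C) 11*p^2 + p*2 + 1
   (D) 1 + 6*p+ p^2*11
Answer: C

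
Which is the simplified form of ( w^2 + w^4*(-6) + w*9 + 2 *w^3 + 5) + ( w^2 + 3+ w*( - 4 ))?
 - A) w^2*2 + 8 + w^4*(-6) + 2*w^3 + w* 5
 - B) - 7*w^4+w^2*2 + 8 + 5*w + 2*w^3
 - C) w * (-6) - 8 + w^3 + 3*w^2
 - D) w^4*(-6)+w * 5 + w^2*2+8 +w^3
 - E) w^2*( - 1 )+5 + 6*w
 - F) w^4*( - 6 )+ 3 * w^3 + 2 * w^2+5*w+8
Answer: A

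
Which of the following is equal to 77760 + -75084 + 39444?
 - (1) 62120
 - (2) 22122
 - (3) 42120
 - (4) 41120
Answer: 3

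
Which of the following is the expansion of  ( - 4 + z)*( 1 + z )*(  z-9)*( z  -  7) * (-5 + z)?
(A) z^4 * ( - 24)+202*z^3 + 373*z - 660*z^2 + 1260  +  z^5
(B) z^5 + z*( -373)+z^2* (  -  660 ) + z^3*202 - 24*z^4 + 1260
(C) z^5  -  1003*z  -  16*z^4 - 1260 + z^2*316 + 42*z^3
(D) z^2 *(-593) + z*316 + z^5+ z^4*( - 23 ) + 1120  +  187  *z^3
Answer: A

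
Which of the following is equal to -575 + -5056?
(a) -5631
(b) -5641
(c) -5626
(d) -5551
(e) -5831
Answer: a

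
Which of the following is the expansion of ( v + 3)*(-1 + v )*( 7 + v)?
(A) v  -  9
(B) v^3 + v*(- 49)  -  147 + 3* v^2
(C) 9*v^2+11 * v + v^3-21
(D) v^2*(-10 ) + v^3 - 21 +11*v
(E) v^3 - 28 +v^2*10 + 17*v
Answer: C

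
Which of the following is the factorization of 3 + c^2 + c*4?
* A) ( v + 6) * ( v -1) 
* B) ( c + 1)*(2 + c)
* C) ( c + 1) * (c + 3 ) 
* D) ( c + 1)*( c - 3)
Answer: C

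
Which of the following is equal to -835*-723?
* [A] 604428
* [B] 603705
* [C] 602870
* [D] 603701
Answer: B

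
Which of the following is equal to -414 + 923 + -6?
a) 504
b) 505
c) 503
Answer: c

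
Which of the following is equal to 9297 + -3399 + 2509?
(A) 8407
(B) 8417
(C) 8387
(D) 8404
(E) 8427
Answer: A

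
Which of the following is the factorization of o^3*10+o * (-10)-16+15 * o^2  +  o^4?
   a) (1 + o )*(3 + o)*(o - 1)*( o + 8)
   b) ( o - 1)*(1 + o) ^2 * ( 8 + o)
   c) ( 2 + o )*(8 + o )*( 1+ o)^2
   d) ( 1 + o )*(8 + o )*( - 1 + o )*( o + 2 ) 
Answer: d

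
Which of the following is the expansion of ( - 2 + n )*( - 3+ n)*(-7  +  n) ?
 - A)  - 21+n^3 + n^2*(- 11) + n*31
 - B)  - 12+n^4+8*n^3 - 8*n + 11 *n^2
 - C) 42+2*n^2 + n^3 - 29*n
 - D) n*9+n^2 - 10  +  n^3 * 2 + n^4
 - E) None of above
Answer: E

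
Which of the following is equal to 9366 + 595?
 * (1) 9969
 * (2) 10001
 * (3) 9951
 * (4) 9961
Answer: 4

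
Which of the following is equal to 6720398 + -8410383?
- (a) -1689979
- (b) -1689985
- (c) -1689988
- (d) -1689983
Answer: b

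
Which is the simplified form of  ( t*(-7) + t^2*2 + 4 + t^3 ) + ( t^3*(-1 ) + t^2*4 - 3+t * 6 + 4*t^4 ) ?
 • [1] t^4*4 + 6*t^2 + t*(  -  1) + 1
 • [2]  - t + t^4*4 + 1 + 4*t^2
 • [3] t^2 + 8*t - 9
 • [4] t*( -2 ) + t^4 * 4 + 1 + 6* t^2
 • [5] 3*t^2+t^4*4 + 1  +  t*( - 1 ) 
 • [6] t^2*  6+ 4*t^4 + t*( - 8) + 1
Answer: 1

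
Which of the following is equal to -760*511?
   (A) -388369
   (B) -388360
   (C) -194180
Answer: B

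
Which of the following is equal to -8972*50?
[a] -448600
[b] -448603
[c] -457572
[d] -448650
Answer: a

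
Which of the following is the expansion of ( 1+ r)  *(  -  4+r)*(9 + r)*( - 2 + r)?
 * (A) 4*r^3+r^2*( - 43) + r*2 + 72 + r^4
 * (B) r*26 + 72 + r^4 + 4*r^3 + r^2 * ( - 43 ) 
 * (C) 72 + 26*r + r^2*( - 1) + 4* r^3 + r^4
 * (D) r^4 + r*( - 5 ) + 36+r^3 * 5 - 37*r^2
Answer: B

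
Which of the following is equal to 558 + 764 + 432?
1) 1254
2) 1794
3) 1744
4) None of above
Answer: 4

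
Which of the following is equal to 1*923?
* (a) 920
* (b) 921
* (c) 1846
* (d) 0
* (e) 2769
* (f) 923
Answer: f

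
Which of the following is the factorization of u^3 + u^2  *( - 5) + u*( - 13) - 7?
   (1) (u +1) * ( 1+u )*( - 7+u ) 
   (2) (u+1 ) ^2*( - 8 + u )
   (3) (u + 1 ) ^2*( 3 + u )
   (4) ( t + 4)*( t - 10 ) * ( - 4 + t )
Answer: 1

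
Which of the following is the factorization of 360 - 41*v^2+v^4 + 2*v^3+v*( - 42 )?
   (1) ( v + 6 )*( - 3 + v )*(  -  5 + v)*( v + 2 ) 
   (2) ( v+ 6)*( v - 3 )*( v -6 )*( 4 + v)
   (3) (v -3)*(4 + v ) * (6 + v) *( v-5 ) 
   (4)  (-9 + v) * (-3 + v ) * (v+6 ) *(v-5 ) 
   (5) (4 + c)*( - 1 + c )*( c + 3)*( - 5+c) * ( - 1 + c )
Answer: 3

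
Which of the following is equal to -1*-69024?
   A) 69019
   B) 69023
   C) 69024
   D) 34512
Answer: C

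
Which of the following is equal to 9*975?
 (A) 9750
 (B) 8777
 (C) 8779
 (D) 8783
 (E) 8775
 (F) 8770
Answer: E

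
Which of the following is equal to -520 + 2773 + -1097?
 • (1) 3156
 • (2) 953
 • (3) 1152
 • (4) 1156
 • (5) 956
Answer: 4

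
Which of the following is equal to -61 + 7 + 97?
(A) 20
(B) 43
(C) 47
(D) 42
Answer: B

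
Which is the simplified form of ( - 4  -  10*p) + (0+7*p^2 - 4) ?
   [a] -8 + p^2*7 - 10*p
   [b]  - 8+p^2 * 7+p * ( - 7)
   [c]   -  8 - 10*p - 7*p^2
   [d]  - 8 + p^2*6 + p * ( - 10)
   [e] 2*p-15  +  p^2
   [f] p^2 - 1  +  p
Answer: a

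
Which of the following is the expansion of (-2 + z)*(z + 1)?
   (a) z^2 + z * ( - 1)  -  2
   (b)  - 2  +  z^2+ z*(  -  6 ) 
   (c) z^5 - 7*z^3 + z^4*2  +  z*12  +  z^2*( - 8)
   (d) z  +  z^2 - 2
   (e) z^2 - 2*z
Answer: a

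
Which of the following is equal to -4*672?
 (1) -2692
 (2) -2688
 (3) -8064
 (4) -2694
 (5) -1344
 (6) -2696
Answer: 2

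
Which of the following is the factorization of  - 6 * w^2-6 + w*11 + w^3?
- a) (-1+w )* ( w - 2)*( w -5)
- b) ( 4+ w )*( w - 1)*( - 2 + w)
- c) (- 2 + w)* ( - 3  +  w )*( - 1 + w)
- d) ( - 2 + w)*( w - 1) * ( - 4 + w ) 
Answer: c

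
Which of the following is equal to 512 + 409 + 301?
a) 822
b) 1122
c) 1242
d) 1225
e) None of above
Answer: e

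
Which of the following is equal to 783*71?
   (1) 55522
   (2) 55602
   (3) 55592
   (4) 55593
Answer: 4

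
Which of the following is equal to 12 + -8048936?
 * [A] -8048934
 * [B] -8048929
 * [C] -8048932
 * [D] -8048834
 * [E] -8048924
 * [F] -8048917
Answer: E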